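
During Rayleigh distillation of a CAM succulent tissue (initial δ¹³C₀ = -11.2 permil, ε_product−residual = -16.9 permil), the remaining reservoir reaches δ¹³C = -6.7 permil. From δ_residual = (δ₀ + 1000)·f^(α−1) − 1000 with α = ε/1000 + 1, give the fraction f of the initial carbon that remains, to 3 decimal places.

α − 1 = ε/1000 = -0.0169
(δ_res + 1000)/(δ₀ + 1000) = (-6.7 + 1000)/(-11.2 + 1000) = 993.3/988.8 = 1.004551
f = 1.004551^(1/-0.0169) = exp(ln(1.004551)/-0.0169) = exp(0.00454/-0.0169)
f = exp(-0.2687) = 0.7644

0.764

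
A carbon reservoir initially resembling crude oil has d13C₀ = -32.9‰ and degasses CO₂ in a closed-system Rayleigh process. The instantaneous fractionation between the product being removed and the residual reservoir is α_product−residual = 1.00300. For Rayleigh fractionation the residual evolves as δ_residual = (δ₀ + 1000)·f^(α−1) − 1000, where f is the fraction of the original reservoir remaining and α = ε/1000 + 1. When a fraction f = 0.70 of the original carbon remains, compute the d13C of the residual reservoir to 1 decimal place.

Rayleigh residual: δ_res = (δ₀ + 1000)·f^(α−1) − 1000
α − 1 = 0.00300
f^(α−1) = 0.70^(0.00300) = 0.998931
δ_res = (-32.9 + 1000) × 0.998931 − 1000 = 966.066 − 1000 = -33.93‰

-33.9‰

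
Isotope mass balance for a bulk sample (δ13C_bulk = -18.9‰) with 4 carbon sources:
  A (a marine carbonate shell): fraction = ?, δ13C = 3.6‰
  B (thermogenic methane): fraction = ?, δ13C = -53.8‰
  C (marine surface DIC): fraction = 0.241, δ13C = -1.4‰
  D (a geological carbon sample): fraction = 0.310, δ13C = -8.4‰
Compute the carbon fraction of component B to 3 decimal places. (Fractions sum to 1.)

0.306

Let f_B and f_A be the unknown fractions; fractions sum to 1 so f_B + f_A = 0.449.
Mass balance: Σ fᵢ·δᵢ = δ_bulk ⇒ f_B·(-53.8) + f_A·(3.6) = -18.9 − (-2.941) = -15.959
Substitute f_A = 0.449 − f_B:
f_B·(-53.8 − 3.6) = -15.959 − 0.449×(3.6) = -17.575
f_B = -17.575 / -57.4 = 0.3062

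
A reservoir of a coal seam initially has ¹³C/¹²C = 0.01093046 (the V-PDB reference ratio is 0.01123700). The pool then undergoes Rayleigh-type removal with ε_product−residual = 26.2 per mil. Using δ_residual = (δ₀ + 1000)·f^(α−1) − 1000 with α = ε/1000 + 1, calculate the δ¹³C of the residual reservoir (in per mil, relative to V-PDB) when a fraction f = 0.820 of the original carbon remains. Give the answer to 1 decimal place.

δ₀ = (0.01093046/0.01123700 − 1)×1000 = (0.972720 − 1)×1000 = -27.280 per mil
α − 1 = ε/1000 = 0.0262
f^(α−1) = 0.820^(0.0262) = 0.994814
δ_res = (-27.280 + 1000) × 0.994814 − 1000 = 967.676 − 1000 = -32.32 per mil

-32.3 per mil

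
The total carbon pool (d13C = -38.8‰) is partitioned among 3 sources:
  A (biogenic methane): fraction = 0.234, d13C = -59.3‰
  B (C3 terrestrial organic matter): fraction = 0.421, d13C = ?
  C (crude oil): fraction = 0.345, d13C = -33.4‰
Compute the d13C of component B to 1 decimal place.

Isotope mass balance: δ_bulk = Σ fᵢ·δᵢ.
-38.8 = 0.234×(-59.3) + 0.421×δ_B + 0.345×(-33.4)
0.421·δ_B = -38.8 − (-25.399) = -13.401
δ_B = -13.401 / 0.421 = -31.83‰

-31.8‰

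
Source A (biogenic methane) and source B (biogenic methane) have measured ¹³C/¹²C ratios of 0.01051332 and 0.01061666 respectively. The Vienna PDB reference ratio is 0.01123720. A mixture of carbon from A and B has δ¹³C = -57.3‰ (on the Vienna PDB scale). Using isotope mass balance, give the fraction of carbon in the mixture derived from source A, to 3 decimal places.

δ_A = (0.01051332/0.01123720 − 1)×1000 = (0.935582 − 1)×1000 = -64.418‰
δ_B = (0.01061666/0.01123720 − 1)×1000 = (0.944778 − 1)×1000 = -55.222‰
f_A = (δ_mix − δ_B)/(δ_A − δ_B) = (-57.3 − (-55.222))/(-64.418 − (-55.222))
f_A = -2.078 / -9.196 = 0.2260

0.226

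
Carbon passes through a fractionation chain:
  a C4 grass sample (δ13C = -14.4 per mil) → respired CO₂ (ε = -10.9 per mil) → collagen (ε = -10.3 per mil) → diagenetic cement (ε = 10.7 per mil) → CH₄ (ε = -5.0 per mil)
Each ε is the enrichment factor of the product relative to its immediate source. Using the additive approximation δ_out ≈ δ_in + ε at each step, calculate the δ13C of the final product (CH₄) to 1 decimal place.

step 1: δ ≈ -14.4 + (-10.9) = -25.3 per mil
step 2: δ ≈ -25.3 + (-10.3) = -35.6 per mil
step 3: δ ≈ -35.6 + (10.7) = -24.9 per mil
step 4: δ ≈ -24.9 + (-5.0) = -29.9 per mil

-29.9 per mil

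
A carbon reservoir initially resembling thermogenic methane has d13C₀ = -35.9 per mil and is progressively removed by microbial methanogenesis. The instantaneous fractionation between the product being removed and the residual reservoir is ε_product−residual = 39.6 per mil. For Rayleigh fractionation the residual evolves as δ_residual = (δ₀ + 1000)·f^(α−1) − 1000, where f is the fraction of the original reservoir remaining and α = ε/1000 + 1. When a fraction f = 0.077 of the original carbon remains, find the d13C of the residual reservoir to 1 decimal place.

Rayleigh residual: δ_res = (δ₀ + 1000)·f^(α−1) − 1000
α = ε/1000 + 1 = 1.03960, so α − 1 = 0.03960
f^(α−1) = 0.077^(0.03960) = 0.903452
δ_res = (-35.9 + 1000) × 0.903452 − 1000 = 871.018 − 1000 = -128.98 per mil

-129.0 per mil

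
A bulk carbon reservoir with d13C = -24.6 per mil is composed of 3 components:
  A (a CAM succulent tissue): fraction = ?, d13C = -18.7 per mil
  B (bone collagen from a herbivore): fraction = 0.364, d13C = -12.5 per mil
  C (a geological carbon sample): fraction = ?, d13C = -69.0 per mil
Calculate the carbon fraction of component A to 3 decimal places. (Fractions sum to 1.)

Let f_A and f_C be the unknown fractions; fractions sum to 1 so f_A + f_C = 0.636.
Mass balance: Σ fᵢ·δᵢ = δ_bulk ⇒ f_A·(-18.7) + f_C·(-69.0) = -24.6 − (-4.550) = -20.050
Substitute f_C = 0.636 − f_A:
f_A·(-18.7 − -69.0) = -20.050 − 0.636×(-69.0) = 23.834
f_A = 23.834 / 50.3 = 0.4738

0.474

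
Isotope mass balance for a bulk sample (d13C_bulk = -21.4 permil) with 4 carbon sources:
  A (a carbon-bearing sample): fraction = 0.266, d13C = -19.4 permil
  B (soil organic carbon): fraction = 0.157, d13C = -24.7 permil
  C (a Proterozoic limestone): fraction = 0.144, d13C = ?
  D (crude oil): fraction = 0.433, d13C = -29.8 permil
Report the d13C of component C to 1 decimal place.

Isotope mass balance: δ_bulk = Σ fᵢ·δᵢ.
-21.4 = 0.266×(-19.4) + 0.157×(-24.7) + 0.144×δ_C + 0.433×(-29.8)
0.144·δ_C = -21.4 − (-21.942) = 0.542
δ_C = 0.542 / 0.144 = 3.76 permil

3.8 permil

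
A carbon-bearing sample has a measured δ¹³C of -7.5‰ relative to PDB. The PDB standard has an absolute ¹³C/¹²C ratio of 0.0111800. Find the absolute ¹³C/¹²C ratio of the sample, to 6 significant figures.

R_sample = R_standard × (δ¹³C/1000 + 1)
R_sample = 0.0111800 × (-7.5/1000 + 1) = 0.0111800 × 0.992500
R_sample = 0.0110962

0.0110962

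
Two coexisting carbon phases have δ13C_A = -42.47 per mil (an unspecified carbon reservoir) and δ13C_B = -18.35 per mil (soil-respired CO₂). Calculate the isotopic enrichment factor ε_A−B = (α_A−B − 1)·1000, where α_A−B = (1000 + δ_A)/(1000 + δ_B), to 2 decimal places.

α_A−B = (1000 + -42.47) / (1000 + -18.35) = 957.53 / 981.65 = 0.975429
ε_A−B = (0.975429 − 1) × 1000 = -24.571 per mil
(The approximation ε ≈ δ_A − δ_B would give -24.12 per mil.)

-24.57 per mil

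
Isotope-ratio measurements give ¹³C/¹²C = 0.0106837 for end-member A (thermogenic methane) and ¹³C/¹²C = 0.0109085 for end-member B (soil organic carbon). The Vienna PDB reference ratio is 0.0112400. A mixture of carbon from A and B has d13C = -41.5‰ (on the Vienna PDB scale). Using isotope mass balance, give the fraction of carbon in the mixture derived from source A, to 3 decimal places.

δ_A = (0.0106837/0.0112400 − 1)×1000 = (0.950507 − 1)×1000 = -49.493‰
δ_B = (0.0109085/0.0112400 − 1)×1000 = (0.970507 − 1)×1000 = -29.493‰
f_A = (δ_mix − δ_B)/(δ_A − δ_B) = (-41.5 − (-29.493))/(-49.493 − (-29.493))
f_A = -12.007 / -20.000 = 0.6004

0.600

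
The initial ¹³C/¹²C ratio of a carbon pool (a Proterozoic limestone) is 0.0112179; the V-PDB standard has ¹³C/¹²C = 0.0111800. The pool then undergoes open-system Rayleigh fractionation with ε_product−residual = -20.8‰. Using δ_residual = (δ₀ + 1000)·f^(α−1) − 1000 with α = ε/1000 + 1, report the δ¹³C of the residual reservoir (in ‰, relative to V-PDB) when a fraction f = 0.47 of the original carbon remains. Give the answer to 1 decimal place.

δ₀ = (0.0112179/0.0111800 − 1)×1000 = (1.003390 − 1)×1000 = 3.390‰
α − 1 = ε/1000 = -0.0208
f^(α−1) = 0.47^(-0.0208) = 1.015828
δ_res = (3.390 + 1000) × 1.015828 − 1000 = 1019.272 − 1000 = 19.27‰

19.3‰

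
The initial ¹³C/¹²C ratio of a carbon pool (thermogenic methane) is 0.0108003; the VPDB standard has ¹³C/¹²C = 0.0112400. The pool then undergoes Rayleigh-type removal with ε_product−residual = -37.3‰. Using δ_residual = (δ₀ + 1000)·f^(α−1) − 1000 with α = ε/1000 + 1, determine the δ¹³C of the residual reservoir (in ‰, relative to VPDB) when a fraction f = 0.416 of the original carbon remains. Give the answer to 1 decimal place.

δ₀ = (0.0108003/0.0112400 − 1)×1000 = (0.960881 − 1)×1000 = -39.119‰
α − 1 = ε/1000 = -0.0373
f^(α−1) = 0.416^(-0.0373) = 1.033256
δ_res = (-39.119 + 1000) × 1.033256 − 1000 = 992.836 − 1000 = -7.16‰

-7.2‰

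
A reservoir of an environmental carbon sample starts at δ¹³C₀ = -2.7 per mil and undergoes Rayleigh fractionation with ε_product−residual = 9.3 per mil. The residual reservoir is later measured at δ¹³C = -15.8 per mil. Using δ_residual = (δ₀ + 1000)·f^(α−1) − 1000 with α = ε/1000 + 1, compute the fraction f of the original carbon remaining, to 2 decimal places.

0.24

α − 1 = ε/1000 = 0.0093
(δ_res + 1000)/(δ₀ + 1000) = (-15.8 + 1000)/(-2.7 + 1000) = 984.2/997.3 = 0.986865
f = 0.986865^(1/0.0093) = exp(ln(0.986865)/0.0093) = exp(-0.01322/0.0093)
f = exp(-1.4218) = 0.2413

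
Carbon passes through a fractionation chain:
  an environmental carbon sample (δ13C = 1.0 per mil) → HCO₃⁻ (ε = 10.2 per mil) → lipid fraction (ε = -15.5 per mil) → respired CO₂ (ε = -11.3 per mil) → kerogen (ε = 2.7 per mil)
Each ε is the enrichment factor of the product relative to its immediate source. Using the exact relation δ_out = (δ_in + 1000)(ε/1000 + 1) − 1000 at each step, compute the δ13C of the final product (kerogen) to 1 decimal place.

-13.1 per mil

step 1: δ = (1.00 + 1000)·(10.2/1000 + 1) − 1000 = 11.21 per mil
step 2: δ = (11.21 + 1000)·(-15.5/1000 + 1) − 1000 = -4.46 per mil
step 3: δ = (-4.46 + 1000)·(-11.3/1000 + 1) − 1000 = -15.71 per mil
step 4: δ = (-15.71 + 1000)·(2.7/1000 + 1) − 1000 = -13.06 per mil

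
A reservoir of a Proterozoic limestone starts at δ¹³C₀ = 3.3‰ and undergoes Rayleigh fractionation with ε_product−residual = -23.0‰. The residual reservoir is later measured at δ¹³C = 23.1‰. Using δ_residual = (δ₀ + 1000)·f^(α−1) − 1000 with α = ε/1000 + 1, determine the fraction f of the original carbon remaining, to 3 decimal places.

0.428

α − 1 = ε/1000 = -0.0230
(δ_res + 1000)/(δ₀ + 1000) = (23.1 + 1000)/(3.3 + 1000) = 1023.1/1003.3 = 1.019735
f = 1.019735^(1/-0.0230) = exp(ln(1.019735)/-0.0230) = exp(0.01954/-0.0230)
f = exp(-0.8497) = 0.4276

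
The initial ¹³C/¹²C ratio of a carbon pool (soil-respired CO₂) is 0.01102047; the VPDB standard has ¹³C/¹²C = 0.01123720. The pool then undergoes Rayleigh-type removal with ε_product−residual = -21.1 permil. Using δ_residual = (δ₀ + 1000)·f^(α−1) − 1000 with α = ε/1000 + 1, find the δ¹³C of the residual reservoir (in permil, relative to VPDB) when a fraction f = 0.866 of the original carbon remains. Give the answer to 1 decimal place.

-16.3 permil

δ₀ = (0.01102047/0.01123720 − 1)×1000 = (0.980713 − 1)×1000 = -19.287 permil
α − 1 = ε/1000 = -0.0211
f^(α−1) = 0.866^(-0.0211) = 1.003040
δ_res = (-19.287 + 1000) × 1.003040 − 1000 = 983.695 − 1000 = -16.31 permil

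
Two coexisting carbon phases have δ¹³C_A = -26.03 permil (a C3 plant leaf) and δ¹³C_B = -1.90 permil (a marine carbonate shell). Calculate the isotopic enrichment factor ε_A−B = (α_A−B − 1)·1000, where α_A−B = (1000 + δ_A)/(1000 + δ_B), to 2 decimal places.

α_A−B = (1000 + -26.03) / (1000 + -1.90) = 973.97 / 998.10 = 0.975824
ε_A−B = (0.975824 − 1) × 1000 = -24.176 permil
(The approximation ε ≈ δ_A − δ_B would give -24.13 permil.)

-24.18 permil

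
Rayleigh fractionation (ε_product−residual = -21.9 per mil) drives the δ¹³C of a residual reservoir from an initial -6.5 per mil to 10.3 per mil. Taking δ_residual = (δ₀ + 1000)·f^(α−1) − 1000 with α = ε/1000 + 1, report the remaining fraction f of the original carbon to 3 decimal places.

α − 1 = ε/1000 = -0.0219
(δ_res + 1000)/(δ₀ + 1000) = (10.3 + 1000)/(-6.5 + 1000) = 1010.3/993.5 = 1.016910
f = 1.016910^(1/-0.0219) = exp(ln(1.016910)/-0.0219) = exp(0.01677/-0.0219)
f = exp(-0.7657) = 0.4650

0.465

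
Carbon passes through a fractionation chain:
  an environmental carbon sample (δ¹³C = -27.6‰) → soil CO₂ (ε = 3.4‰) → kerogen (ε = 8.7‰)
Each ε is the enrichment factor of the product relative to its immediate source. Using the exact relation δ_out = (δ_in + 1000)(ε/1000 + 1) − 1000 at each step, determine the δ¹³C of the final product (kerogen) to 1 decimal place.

-15.8‰

step 1: δ = (-27.60 + 1000)·(3.4/1000 + 1) − 1000 = -24.29‰
step 2: δ = (-24.29 + 1000)·(8.7/1000 + 1) − 1000 = -15.81‰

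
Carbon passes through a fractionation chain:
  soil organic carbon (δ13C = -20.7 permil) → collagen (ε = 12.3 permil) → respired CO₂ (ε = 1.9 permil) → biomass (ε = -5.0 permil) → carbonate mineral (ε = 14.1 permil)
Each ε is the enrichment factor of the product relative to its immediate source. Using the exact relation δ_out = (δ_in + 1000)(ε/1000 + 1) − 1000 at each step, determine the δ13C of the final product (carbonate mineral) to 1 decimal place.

step 1: δ = (-20.70 + 1000)·(12.3/1000 + 1) − 1000 = -8.65 permil
step 2: δ = (-8.65 + 1000)·(1.9/1000 + 1) − 1000 = -6.77 permil
step 3: δ = (-6.77 + 1000)·(-5.0/1000 + 1) − 1000 = -11.74 permil
step 4: δ = (-11.74 + 1000)·(14.1/1000 + 1) − 1000 = 2.20 permil

2.2 permil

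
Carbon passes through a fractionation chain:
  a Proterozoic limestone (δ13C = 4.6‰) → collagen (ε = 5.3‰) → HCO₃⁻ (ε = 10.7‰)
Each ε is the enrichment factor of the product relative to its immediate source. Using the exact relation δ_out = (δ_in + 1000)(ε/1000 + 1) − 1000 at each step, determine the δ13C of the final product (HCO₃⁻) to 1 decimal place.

20.7‰

step 1: δ = (4.60 + 1000)·(5.3/1000 + 1) − 1000 = 9.92‰
step 2: δ = (9.92 + 1000)·(10.7/1000 + 1) − 1000 = 20.73‰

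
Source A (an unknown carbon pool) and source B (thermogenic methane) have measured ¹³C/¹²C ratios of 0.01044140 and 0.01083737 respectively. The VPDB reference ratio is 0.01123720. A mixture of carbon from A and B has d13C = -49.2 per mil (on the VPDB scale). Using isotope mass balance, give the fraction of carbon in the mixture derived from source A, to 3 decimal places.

0.386

δ_A = (0.01044140/0.01123720 − 1)×1000 = (0.929182 − 1)×1000 = -70.818 per mil
δ_B = (0.01083737/0.01123720 − 1)×1000 = (0.964419 − 1)×1000 = -35.581 per mil
f_A = (δ_mix − δ_B)/(δ_A − δ_B) = (-49.2 − (-35.581))/(-70.818 − (-35.581))
f_A = -13.619 / -35.237 = 0.3865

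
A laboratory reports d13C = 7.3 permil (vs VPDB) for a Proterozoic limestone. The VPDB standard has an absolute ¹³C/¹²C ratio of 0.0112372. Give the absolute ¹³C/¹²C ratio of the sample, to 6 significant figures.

0.0113192

R_sample = R_standard × (d13C/1000 + 1)
R_sample = 0.0112372 × (7.3/1000 + 1) = 0.0112372 × 1.007300
R_sample = 0.0113192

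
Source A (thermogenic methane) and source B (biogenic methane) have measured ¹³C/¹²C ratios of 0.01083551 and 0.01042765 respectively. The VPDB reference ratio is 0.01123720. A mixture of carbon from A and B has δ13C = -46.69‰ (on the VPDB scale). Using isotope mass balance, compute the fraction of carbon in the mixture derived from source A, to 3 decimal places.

0.698

δ_A = (0.01083551/0.01123720 − 1)×1000 = (0.964254 − 1)×1000 = -35.746‰
δ_B = (0.01042765/0.01123720 − 1)×1000 = (0.927958 − 1)×1000 = -72.042‰
f_A = (δ_mix − δ_B)/(δ_A − δ_B) = (-46.69 − (-72.042))/(-35.746 − (-72.042))
f_A = 25.352 / 36.296 = 0.6985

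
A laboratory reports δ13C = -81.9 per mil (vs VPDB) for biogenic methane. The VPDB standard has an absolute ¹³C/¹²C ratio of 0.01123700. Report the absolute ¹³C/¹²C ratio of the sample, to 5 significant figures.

0.010317

R_sample = R_standard × (δ13C/1000 + 1)
R_sample = 0.01123700 × (-81.9/1000 + 1) = 0.01123700 × 0.918100
R_sample = 0.0103167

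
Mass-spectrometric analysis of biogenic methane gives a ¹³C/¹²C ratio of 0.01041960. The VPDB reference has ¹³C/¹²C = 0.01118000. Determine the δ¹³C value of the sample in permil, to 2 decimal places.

δ¹³C = (R_sample / R_standard − 1) × 1000
R_sample / R_standard = 0.01041960 / 0.01118000 = 0.931986
δ¹³C = (0.931986 − 1) × 1000 = -68.014 permil

-68.01 permil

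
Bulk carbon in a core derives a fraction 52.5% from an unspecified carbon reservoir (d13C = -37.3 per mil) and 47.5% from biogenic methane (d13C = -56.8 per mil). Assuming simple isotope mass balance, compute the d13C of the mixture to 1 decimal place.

δ_mix = f_A·δ_A + f_B·δ_B
δ_mix = 0.525 × (-37.3) + 0.475 × (-56.8)
δ_mix = -19.58 + -26.98 = -46.56 per mil

-46.6 per mil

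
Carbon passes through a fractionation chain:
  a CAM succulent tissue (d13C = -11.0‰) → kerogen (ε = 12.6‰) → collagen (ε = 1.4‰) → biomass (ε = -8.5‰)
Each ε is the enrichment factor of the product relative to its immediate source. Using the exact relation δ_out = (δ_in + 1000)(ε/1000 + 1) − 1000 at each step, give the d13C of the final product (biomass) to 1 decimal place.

-5.7‰

step 1: δ = (-11.00 + 1000)·(12.6/1000 + 1) − 1000 = 1.46‰
step 2: δ = (1.46 + 1000)·(1.4/1000 + 1) − 1000 = 2.86‰
step 3: δ = (2.86 + 1000)·(-8.5/1000 + 1) − 1000 = -5.66‰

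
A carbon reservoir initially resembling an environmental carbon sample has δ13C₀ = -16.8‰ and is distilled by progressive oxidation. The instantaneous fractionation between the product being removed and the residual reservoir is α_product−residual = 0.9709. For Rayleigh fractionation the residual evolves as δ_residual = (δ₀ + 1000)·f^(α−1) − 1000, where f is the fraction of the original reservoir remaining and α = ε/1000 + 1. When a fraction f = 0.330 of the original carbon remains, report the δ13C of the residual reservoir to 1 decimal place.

Rayleigh residual: δ_res = (δ₀ + 1000)·f^(α−1) − 1000
α − 1 = -0.02910
f^(α−1) = 0.330^(-0.02910) = 1.032788
δ_res = (-16.8 + 1000) × 1.032788 − 1000 = 1015.437 − 1000 = 15.44‰

15.4‰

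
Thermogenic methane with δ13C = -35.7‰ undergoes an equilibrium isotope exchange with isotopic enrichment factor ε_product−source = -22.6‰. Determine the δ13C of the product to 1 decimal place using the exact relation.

-57.5‰

Exactly, δ_product = (δ_source + 1000)·(ε/1000 + 1) − 1000.
δ_product = (-35.7 + 1000) × (-22.6/1000 + 1) − 1000
δ_product = -57.49‰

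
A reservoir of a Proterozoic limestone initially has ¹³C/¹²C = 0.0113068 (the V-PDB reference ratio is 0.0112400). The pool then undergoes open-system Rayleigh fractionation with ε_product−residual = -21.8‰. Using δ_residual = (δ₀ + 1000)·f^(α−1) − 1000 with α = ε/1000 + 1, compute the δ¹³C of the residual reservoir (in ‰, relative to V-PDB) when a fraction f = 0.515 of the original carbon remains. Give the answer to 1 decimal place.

20.6‰

δ₀ = (0.0113068/0.0112400 − 1)×1000 = (1.005943 − 1)×1000 = 5.943‰
α − 1 = ε/1000 = -0.0218
f^(α−1) = 0.515^(-0.0218) = 1.014571
δ_res = (5.943 + 1000) × 1.014571 − 1000 = 1020.601 − 1000 = 20.60‰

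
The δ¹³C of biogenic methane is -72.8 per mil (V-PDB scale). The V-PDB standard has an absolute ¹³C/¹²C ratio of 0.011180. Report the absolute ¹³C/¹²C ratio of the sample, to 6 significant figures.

R_sample = R_standard × (δ¹³C/1000 + 1)
R_sample = 0.011180 × (-72.8/1000 + 1) = 0.011180 × 0.927200
R_sample = 0.0103661

0.0103661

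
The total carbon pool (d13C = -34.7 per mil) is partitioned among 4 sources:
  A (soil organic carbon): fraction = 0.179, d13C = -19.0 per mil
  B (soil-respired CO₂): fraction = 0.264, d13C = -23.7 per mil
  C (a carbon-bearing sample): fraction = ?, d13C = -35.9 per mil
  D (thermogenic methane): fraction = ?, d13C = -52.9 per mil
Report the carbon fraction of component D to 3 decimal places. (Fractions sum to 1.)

Let f_D and f_C be the unknown fractions; fractions sum to 1 so f_D + f_C = 0.557.
Mass balance: Σ fᵢ·δᵢ = δ_bulk ⇒ f_D·(-52.9) + f_C·(-35.9) = -34.7 − (-9.658) = -25.042
Substitute f_C = 0.557 − f_D:
f_D·(-52.9 − -35.9) = -25.042 − 0.557×(-35.9) = -5.046
f_D = -5.046 / -17.0 = 0.2968

0.297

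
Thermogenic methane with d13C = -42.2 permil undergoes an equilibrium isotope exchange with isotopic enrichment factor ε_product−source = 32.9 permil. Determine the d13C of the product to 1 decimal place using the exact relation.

-10.7 permil

Exactly, δ_product = (δ_source + 1000)·(ε/1000 + 1) − 1000.
δ_product = (-42.2 + 1000) × (32.9/1000 + 1) − 1000
δ_product = -10.69 permil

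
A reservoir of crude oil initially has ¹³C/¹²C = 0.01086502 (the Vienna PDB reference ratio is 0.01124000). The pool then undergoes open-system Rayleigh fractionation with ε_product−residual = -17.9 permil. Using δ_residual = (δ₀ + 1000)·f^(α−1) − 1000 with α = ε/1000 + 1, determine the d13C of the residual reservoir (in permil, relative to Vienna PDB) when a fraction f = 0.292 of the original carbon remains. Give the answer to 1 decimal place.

-11.8 permil

δ₀ = (0.01086502/0.01124000 − 1)×1000 = (0.966639 − 1)×1000 = -33.361 permil
α − 1 = ε/1000 = -0.0179
f^(α−1) = 0.292^(-0.0179) = 1.022279
δ_res = (-33.361 + 1000) × 1.022279 − 1000 = 988.175 − 1000 = -11.82 permil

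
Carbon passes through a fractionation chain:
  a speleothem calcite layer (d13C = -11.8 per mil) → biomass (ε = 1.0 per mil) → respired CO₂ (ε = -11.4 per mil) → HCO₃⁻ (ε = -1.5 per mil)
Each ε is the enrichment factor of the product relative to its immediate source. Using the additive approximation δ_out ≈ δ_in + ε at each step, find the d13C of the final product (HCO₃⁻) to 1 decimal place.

step 1: δ ≈ -11.8 + (1.0) = -10.8 per mil
step 2: δ ≈ -10.8 + (-11.4) = -22.2 per mil
step 3: δ ≈ -22.2 + (-1.5) = -23.7 per mil

-23.7 per mil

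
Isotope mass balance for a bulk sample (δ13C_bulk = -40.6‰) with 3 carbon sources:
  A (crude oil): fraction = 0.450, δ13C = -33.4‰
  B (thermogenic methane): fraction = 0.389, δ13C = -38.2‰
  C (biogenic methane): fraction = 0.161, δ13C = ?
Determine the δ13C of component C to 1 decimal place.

Isotope mass balance: δ_bulk = Σ fᵢ·δᵢ.
-40.6 = 0.450×(-33.4) + 0.389×(-38.2) + 0.161×δ_C
0.161·δ_C = -40.6 − (-29.890) = -10.710
δ_C = -10.710 / 0.161 = -66.52‰

-66.5‰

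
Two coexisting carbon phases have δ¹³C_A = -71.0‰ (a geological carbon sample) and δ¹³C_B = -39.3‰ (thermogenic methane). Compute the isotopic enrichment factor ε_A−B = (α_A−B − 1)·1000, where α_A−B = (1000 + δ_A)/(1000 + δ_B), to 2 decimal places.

-33.00‰

α_A−B = (1000 + -71.0) / (1000 + -39.3) = 929.0 / 960.7 = 0.967003
ε_A−B = (0.967003 − 1) × 1000 = -32.997‰
(The approximation ε ≈ δ_A − δ_B would give -31.7‰.)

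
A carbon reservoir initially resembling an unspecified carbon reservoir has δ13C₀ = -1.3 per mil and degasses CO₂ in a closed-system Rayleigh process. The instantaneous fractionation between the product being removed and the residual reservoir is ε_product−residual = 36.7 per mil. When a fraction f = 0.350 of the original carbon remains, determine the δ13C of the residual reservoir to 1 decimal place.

-39.0 per mil

Rayleigh residual: δ_res = (δ₀ + 1000)·f^(α−1) − 1000
α = ε/1000 + 1 = 1.03670, so α − 1 = 0.03670
f^(α−1) = 0.350^(0.03670) = 0.962204
δ_res = (-1.3 + 1000) × 0.962204 − 1000 = 960.953 − 1000 = -39.05 per mil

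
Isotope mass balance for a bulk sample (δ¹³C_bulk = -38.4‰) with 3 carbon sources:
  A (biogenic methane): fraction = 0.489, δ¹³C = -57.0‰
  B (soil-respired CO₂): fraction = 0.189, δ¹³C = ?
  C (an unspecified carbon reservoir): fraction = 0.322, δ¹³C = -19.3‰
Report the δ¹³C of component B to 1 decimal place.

Isotope mass balance: δ_bulk = Σ fᵢ·δᵢ.
-38.4 = 0.489×(-57.0) + 0.189×δ_B + 0.322×(-19.3)
0.189·δ_B = -38.4 − (-34.088) = -4.312
δ_B = -4.312 / 0.189 = -22.82‰

-22.8‰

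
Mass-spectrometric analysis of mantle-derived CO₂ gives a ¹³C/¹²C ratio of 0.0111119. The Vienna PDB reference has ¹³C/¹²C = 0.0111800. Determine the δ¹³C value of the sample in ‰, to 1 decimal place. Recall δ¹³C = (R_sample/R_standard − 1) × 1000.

δ¹³C = (R_sample / R_standard − 1) × 1000
R_sample / R_standard = 0.0111119 / 0.0111800 = 0.993909
δ¹³C = (0.993909 − 1) × 1000 = -6.09‰

-6.1‰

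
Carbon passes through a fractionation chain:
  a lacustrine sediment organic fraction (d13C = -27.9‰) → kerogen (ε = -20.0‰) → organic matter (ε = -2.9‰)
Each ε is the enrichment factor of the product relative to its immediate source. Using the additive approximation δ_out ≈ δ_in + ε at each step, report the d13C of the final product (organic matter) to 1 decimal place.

step 1: δ ≈ -27.9 + (-20.0) = -47.9‰
step 2: δ ≈ -47.9 + (-2.9) = -50.8‰

-50.8‰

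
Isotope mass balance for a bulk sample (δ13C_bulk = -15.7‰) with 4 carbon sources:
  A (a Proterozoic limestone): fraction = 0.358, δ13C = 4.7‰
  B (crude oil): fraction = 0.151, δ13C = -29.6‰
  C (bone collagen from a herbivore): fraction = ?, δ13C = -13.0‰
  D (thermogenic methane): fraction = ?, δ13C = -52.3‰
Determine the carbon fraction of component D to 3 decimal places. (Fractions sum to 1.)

Let f_D and f_C be the unknown fractions; fractions sum to 1 so f_D + f_C = 0.491.
Mass balance: Σ fᵢ·δᵢ = δ_bulk ⇒ f_D·(-52.3) + f_C·(-13.0) = -15.7 − (-2.787) = -12.913
Substitute f_C = 0.491 − f_D:
f_D·(-52.3 − -13.0) = -12.913 − 0.491×(-13.0) = -6.530
f_D = -6.530 / -39.3 = 0.1662

0.166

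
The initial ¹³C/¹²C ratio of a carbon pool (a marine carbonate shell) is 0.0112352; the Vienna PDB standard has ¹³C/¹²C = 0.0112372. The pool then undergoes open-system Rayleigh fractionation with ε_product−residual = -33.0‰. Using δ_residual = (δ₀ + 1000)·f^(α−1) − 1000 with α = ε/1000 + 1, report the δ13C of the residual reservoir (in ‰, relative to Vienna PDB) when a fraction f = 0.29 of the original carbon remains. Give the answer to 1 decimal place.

41.5‰

δ₀ = (0.0112352/0.0112372 − 1)×1000 = (0.999822 − 1)×1000 = -0.178‰
α − 1 = ε/1000 = -0.0330
f^(α−1) = 0.29^(-0.0330) = 1.041696
δ_res = (-0.178 + 1000) × 1.041696 − 1000 = 1041.510 − 1000 = 41.51‰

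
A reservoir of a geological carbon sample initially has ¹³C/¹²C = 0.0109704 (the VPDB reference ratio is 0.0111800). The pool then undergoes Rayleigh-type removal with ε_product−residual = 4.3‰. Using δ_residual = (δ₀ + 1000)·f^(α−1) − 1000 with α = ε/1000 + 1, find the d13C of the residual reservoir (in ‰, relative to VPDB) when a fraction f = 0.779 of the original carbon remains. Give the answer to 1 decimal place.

δ₀ = (0.0109704/0.0111800 − 1)×1000 = (0.981252 − 1)×1000 = -18.748‰
α − 1 = ε/1000 = 0.0043
f^(α−1) = 0.779^(0.0043) = 0.998927
δ_res = (-18.748 + 1000) × 0.998927 − 1000 = 980.199 − 1000 = -19.80‰

-19.8‰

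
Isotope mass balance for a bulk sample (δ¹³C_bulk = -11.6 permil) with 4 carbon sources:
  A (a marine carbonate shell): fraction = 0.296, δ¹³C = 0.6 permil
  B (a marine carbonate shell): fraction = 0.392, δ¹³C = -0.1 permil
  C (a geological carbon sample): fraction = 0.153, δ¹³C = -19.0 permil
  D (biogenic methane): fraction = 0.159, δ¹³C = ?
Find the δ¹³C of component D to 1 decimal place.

Isotope mass balance: δ_bulk = Σ fᵢ·δᵢ.
-11.6 = 0.296×(0.6) + 0.392×(-0.1) + 0.153×(-19.0) + 0.159×δ_D
0.159·δ_D = -11.6 − (-2.769) = -8.831
δ_D = -8.831 / 0.159 = -55.54 permil

-55.5 permil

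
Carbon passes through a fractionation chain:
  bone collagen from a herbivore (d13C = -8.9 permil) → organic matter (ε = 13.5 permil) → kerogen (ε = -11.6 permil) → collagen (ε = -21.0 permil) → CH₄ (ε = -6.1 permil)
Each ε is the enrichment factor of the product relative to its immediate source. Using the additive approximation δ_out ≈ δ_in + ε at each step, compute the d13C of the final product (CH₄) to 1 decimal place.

step 1: δ ≈ -8.9 + (13.5) = 4.6 permil
step 2: δ ≈ 4.6 + (-11.6) = -7.0 permil
step 3: δ ≈ -7.0 + (-21.0) = -28.0 permil
step 4: δ ≈ -28.0 + (-6.1) = -34.1 permil

-34.1 permil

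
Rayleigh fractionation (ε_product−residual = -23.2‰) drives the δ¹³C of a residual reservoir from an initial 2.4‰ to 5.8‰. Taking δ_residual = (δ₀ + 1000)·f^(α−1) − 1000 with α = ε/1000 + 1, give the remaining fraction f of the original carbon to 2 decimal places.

0.86

α − 1 = ε/1000 = -0.0232
(δ_res + 1000)/(δ₀ + 1000) = (5.8 + 1000)/(2.4 + 1000) = 1005.8/1002.4 = 1.003392
f = 1.003392^(1/-0.0232) = exp(ln(1.003392)/-0.0232) = exp(0.00339/-0.0232)
f = exp(-0.1460) = 0.8642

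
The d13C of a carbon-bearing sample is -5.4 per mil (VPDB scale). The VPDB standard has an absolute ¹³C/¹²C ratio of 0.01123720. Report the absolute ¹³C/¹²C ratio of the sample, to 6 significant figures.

R_sample = R_standard × (d13C/1000 + 1)
R_sample = 0.01123720 × (-5.4/1000 + 1) = 0.01123720 × 0.994600
R_sample = 0.0111765

0.0111765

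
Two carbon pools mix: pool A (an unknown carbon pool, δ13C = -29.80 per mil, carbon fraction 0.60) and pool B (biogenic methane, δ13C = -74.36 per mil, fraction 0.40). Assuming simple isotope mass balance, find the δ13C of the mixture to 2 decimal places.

δ_mix = f_A·δ_A + f_B·δ_B
δ_mix = 0.60 × (-29.80) + 0.40 × (-74.36)
δ_mix = -17.880 + -29.744 = -47.624 per mil

-47.62 per mil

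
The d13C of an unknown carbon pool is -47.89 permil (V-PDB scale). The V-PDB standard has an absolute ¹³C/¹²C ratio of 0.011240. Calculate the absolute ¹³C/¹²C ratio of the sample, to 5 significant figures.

R_sample = R_standard × (d13C/1000 + 1)
R_sample = 0.011240 × (-47.89/1000 + 1) = 0.011240 × 0.952110
R_sample = 0.0107017

0.010702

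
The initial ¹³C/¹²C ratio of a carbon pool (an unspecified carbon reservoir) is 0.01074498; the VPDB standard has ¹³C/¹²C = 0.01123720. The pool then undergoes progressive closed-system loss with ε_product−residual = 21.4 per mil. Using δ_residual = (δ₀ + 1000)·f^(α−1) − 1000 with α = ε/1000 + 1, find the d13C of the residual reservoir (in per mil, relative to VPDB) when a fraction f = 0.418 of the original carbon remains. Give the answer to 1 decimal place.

-61.5 per mil

δ₀ = (0.01074498/0.01123720 − 1)×1000 = (0.956197 − 1)×1000 = -43.803 per mil
α − 1 = ε/1000 = 0.0214
f^(α−1) = 0.418^(0.0214) = 0.981506
δ_res = (-43.803 + 1000) × 0.981506 − 1000 = 938.514 − 1000 = -61.49 per mil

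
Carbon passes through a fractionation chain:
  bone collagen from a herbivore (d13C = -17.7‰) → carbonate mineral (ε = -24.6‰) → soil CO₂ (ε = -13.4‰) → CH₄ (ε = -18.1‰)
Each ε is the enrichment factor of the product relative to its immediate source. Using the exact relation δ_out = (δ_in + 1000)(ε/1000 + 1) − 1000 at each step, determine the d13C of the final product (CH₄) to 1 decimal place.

-71.8‰

step 1: δ = (-17.70 + 1000)·(-24.6/1000 + 1) − 1000 = -41.86‰
step 2: δ = (-41.86 + 1000)·(-13.4/1000 + 1) − 1000 = -54.70‰
step 3: δ = (-54.70 + 1000)·(-18.1/1000 + 1) − 1000 = -71.81‰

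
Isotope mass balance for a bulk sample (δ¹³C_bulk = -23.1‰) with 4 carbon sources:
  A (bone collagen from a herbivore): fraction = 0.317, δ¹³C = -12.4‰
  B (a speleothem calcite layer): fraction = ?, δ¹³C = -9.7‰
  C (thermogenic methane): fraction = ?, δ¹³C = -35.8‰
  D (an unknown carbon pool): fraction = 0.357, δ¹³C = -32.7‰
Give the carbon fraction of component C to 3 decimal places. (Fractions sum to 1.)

0.166

Let f_C and f_B be the unknown fractions; fractions sum to 1 so f_C + f_B = 0.326.
Mass balance: Σ fᵢ·δᵢ = δ_bulk ⇒ f_C·(-35.8) + f_B·(-9.7) = -23.1 − (-15.605) = -7.495
Substitute f_B = 0.326 − f_C:
f_C·(-35.8 − -9.7) = -7.495 − 0.326×(-9.7) = -4.333
f_C = -4.333 / -26.1 = 0.1660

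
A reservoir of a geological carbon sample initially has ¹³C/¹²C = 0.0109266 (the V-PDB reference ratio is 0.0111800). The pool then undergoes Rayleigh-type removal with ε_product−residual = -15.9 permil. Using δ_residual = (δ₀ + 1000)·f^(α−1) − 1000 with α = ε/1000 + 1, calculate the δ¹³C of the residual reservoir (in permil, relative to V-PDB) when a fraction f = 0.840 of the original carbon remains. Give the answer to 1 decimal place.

-20.0 permil

δ₀ = (0.0109266/0.0111800 − 1)×1000 = (0.977335 − 1)×1000 = -22.665 permil
α − 1 = ε/1000 = -0.0159
f^(α−1) = 0.840^(-0.0159) = 1.002776
δ_res = (-22.665 + 1000) × 1.002776 − 1000 = 980.048 − 1000 = -19.95 permil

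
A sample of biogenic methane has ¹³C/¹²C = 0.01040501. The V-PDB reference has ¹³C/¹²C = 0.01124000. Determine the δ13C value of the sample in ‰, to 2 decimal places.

δ13C = (R_sample / R_standard − 1) × 1000
R_sample / R_standard = 0.01040501 / 0.01124000 = 0.925713
δ13C = (0.925713 − 1) × 1000 = -74.287‰

-74.29‰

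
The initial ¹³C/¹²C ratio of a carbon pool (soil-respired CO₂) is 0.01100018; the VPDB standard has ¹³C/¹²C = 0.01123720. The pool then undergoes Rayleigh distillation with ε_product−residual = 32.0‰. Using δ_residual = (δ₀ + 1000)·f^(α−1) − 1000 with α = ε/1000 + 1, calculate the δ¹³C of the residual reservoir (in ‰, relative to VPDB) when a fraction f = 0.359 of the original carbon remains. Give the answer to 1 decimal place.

δ₀ = (0.01100018/0.01123720 − 1)×1000 = (0.978908 − 1)×1000 = -21.092‰
α − 1 = ε/1000 = 0.0320
f^(α−1) = 0.359^(0.0320) = 0.967750
δ_res = (-21.092 + 1000) × 0.967750 − 1000 = 947.337 − 1000 = -52.66‰

-52.7‰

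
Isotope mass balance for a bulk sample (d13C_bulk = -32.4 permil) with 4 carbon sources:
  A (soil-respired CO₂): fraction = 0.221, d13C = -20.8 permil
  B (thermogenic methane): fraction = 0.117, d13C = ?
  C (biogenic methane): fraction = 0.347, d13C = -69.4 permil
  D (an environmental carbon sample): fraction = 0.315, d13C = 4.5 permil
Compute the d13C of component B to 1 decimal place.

Isotope mass balance: δ_bulk = Σ fᵢ·δᵢ.
-32.4 = 0.221×(-20.8) + 0.117×δ_B + 0.347×(-69.4) + 0.315×(4.5)
0.117·δ_B = -32.4 − (-27.261) = -5.139
δ_B = -5.139 / 0.117 = -43.92 permil

-43.9 permil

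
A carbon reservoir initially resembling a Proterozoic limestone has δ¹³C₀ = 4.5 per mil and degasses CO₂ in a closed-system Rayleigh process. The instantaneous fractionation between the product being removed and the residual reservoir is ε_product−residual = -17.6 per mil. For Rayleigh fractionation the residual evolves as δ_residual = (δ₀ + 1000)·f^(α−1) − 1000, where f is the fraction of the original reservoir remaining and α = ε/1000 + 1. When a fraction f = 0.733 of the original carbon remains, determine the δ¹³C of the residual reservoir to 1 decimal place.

10.0 per mil

Rayleigh residual: δ_res = (δ₀ + 1000)·f^(α−1) − 1000
α = ε/1000 + 1 = 0.98240, so α − 1 = -0.01760
f^(α−1) = 0.733^(-0.01760) = 1.005482
δ_res = (4.5 + 1000) × 1.005482 − 1000 = 1010.006 − 1000 = 10.01 per mil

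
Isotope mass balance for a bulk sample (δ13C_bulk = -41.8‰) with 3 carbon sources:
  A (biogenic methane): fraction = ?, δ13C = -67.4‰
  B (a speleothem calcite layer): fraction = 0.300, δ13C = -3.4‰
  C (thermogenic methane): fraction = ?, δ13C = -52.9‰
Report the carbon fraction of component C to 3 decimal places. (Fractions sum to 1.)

0.441

Let f_C and f_A be the unknown fractions; fractions sum to 1 so f_C + f_A = 0.700.
Mass balance: Σ fᵢ·δᵢ = δ_bulk ⇒ f_C·(-52.9) + f_A·(-67.4) = -41.8 − (-1.020) = -40.780
Substitute f_A = 0.700 − f_C:
f_C·(-52.9 − -67.4) = -40.780 − 0.700×(-67.4) = 6.400
f_C = 6.400 / 14.5 = 0.4414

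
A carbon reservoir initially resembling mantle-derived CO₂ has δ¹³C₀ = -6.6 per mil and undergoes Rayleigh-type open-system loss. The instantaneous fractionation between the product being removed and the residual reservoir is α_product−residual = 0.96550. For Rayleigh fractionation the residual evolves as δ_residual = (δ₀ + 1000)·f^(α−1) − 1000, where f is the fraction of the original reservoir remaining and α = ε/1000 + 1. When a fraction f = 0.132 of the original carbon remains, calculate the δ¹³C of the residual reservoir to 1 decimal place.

Rayleigh residual: δ_res = (δ₀ + 1000)·f^(α−1) − 1000
α − 1 = -0.03450
f^(α−1) = 0.132^(-0.03450) = 1.072359
δ_res = (-6.6 + 1000) × 1.072359 − 1000 = 1065.281 − 1000 = 65.28 per mil

65.3 per mil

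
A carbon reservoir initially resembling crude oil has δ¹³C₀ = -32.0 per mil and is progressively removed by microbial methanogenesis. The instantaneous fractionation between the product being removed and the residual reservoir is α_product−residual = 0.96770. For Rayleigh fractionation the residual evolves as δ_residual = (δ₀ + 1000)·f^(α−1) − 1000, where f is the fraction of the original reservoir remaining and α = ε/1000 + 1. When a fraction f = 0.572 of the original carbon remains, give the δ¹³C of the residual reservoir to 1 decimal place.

Rayleigh residual: δ_res = (δ₀ + 1000)·f^(α−1) − 1000
α − 1 = -0.03230
f^(α−1) = 0.572^(-0.03230) = 1.018207
δ_res = (-32.0 + 1000) × 1.018207 − 1000 = 985.624 − 1000 = -14.38 per mil

-14.4 per mil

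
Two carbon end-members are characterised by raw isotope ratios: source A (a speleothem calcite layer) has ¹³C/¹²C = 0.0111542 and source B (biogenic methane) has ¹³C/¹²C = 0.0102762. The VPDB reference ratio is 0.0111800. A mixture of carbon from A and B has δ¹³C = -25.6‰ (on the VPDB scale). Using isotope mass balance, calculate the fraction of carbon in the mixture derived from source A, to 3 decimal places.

δ_A = (0.0111542/0.0111800 − 1)×1000 = (0.997692 − 1)×1000 = -2.308‰
δ_B = (0.0102762/0.0111800 − 1)×1000 = (0.919159 − 1)×1000 = -80.841‰
f_A = (δ_mix − δ_B)/(δ_A − δ_B) = (-25.6 − (-80.841))/(-2.308 − (-80.841))
f_A = 55.241 / 78.533 = 0.7034

0.703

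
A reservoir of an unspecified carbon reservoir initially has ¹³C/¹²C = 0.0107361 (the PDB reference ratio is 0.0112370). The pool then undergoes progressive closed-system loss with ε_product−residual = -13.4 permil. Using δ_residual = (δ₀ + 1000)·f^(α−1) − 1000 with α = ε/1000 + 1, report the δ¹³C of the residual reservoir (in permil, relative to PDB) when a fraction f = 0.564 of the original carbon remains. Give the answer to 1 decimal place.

-37.2 permil

δ₀ = (0.0107361/0.0112370 − 1)×1000 = (0.955424 − 1)×1000 = -44.576 permil
α − 1 = ε/1000 = -0.0134
f^(α−1) = 0.564^(-0.0134) = 1.007704
δ_res = (-44.576 + 1000) × 1.007704 − 1000 = 962.784 − 1000 = -37.22 permil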